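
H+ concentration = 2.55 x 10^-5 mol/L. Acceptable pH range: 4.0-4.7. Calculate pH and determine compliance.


pH = 4.59
Compliant: Yes

pH = -log10(2.55 x 10^-5) = 4.59
Range: 4.0 to 4.7
Compliant: Yes


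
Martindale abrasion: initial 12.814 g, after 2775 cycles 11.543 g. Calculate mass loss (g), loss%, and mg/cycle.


Loss = 12.814 - 11.543 = 1.271 g
Loss% = 1.271 / 12.814 x 100 = 9.92%
Rate = 1.271 / 2775 x 1000 = 0.458 mg/cycle


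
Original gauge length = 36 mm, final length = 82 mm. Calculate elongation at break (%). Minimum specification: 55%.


Extension = 82 - 36 = 46 mm
Elongation = 46 / 36 x 100 = 127.8%
Minimum required: 55%
Meets specification: Yes


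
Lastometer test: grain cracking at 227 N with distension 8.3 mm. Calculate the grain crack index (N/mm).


27.3 N/mm

Grain crack index = force / distension
Index = 227 / 8.3 = 27.3 N/mm


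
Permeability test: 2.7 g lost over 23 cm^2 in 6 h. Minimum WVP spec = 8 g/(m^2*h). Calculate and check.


WVP = 195.65 g/(m^2*h)
Meets specification: Yes


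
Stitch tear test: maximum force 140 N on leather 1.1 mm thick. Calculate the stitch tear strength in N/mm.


127.3 N/mm

Stitch tear strength = force / thickness
STS = 140 / 1.1 = 127.3 N/mm


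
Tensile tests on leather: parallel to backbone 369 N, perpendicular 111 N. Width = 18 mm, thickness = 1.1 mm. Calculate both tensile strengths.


Area = 18 x 1.1 = 19.8 mm^2
TS (parallel) = 369 / 19.8 = 18.64 N/mm^2
TS (perpendicular) = 111 / 19.8 = 5.61 N/mm^2


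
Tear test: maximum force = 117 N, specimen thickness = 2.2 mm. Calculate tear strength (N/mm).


53.2 N/mm

Tear strength = force / thickness
Tear = 117 / 2.2 = 53.2 N/mm


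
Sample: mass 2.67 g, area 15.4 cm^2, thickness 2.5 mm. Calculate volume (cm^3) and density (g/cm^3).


Volume = 3.850 cm^3
Density = 0.694 g/cm^3

Thickness in cm = 2.5 / 10 = 0.25 cm
Volume = 15.4 x 0.25 = 3.850 cm^3
Density = 2.67 / 3.850 = 0.694 g/cm^3


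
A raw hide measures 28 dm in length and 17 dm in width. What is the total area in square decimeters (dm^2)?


476 dm^2

Area = length x width
Area = 28 x 17 = 476 dm^2


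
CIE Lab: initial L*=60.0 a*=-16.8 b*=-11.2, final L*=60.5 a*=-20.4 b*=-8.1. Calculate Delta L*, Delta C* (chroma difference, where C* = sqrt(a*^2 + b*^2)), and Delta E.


Delta L* = 60.5 - 60.0 = 0.5
C1* = sqrt((-16.8)^2 + (-11.2)^2) = 20.191
C2* = sqrt((-20.4)^2 + (-8.1)^2) = 21.949
Delta C* = 21.949 - 20.191 = 1.76
Delta E = sqrt((0.5)^2 + (-3.6)^2 + (3.1)^2) = 4.78


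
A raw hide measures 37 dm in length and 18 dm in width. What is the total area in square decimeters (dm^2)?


666 dm^2

Area = length x width
Area = 37 x 18 = 666 dm^2


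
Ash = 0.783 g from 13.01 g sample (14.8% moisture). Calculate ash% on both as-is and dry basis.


As-is ash = 6.02%
Dry-basis ash = 7.06%


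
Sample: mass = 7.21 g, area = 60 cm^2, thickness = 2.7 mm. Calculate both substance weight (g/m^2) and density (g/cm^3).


Substance weight = 1201.7 g/m^2
Density = 0.445 g/cm^3

SW = 7.21 / 60 x 10000 = 1201.7 g/m^2
Volume = 60 x 2.7 / 10 = 16.20 cm^3
Density = 7.21 / 16.20 = 0.445 g/cm^3


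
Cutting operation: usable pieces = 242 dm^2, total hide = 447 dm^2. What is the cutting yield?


54.1%


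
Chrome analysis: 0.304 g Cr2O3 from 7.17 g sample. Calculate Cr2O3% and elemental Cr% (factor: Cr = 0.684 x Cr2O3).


Cr2O3% = 0.304 / 7.17 x 100 = 4.24%
Cr% = 4.24 x 0.684 = 2.90%


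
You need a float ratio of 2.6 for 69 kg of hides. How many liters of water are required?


179.4 L


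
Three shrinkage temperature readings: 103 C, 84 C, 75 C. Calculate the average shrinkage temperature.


87.3 C


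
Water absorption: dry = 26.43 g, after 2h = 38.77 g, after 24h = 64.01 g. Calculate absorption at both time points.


2h absorption = 46.7%
24h absorption = 142.2%

WA (2h) = (38.77 - 26.43) / 26.43 x 100 = 46.7%
WA (24h) = (64.01 - 26.43) / 26.43 x 100 = 142.2%


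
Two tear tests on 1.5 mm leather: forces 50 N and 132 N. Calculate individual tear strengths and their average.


Tear 1 = 33.3 N/mm
Tear 2 = 88.0 N/mm
Average = 60.7 N/mm


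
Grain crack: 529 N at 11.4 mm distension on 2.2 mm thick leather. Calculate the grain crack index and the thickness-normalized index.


Crack index = 529 / 11.4 = 46.4 N/mm
Normalized = 46.4 / 2.2 = 21.1 N/mm per mm


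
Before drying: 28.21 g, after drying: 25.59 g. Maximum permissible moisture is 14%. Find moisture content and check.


MC = (28.21 - 25.59) / 28.21 x 100 = 9.3%
Maximum: 14%
Acceptable: Yes


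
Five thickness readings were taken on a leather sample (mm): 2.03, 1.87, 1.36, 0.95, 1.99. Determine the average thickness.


1.64 mm


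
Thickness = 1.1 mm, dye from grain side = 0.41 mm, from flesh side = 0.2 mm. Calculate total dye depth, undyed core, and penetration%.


Total dyed = 0.41 + 0.2 = 0.61 mm
Undyed core = 1.1 - 0.61 = 0.49 mm
Penetration = 0.61 / 1.1 x 100 = 55.5%


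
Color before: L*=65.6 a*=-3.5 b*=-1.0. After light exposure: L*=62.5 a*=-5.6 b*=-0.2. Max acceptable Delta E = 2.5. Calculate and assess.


Delta E = 3.83
Passes: No

dL = -3.1, da = -2.1, db = 0.8
dE = sqrt((-3.1)^2 + (-2.1)^2 + (0.8)^2) = 3.83
Max = 2.5
Passes: No


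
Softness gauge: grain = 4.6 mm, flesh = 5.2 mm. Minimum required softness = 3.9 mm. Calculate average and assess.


Average softness = 4.90 mm
Meets requirement: Yes


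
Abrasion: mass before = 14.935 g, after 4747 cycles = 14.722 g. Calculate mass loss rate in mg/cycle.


0.045 mg/cycle

Mass loss = 14.935 - 14.722 = 0.213 g
Rate = 0.213 / 4747 x 1000 = 0.045 mg/cycle


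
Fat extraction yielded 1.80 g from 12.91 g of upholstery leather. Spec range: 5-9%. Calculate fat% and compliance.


Fat content = 13.9%
Compliant: No

Fat% = 1.80 / 12.91 x 100 = 13.9%
Spec range: 5-9%
Compliant: No


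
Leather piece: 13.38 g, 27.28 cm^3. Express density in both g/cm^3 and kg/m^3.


Density = 13.38 / 27.28 = 0.490 g/cm^3
Convert: 0.490 x 1000 = 490 kg/m^3


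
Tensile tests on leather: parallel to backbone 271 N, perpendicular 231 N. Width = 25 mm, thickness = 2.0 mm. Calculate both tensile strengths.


Parallel = 5.42 N/mm^2
Perpendicular = 4.62 N/mm^2


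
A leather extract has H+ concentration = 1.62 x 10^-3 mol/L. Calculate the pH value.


pH = 2.79

pH = -log10[H+]
pH = -log10(1.62 x 10^-3) = 2.79


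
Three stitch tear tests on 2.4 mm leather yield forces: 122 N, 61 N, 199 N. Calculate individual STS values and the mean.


STS1 = 122 / 2.4 = 50.8 N/mm
STS2 = 61 / 2.4 = 25.4 N/mm
STS3 = 199 / 2.4 = 82.9 N/mm
Mean = (50.8 + 25.4 + 82.9) / 3 = 53.0 N/mm


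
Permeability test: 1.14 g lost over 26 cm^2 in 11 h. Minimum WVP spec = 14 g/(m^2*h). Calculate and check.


WVP = 1.14 / (26 x 11) x 10000 = 39.86 g/(m^2*h)
Minimum: 14 g/(m^2*h)
Meets spec: Yes


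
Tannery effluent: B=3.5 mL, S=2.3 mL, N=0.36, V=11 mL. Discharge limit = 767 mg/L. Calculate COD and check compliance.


COD = (3.5 - 2.3) x 0.36 x 8000 / 11 = 314.2 mg/L
Limit: 767 mg/L
Compliant: Yes


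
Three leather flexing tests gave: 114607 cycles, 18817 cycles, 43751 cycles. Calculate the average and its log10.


Average = (114607 + 18817 + 43751) / 3 = 59058 cycles
log10(59058) = 4.77


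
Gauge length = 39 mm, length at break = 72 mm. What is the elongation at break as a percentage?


Extension = 72 - 39 = 33 mm
Elongation = 33 / 39 x 100 = 84.6%


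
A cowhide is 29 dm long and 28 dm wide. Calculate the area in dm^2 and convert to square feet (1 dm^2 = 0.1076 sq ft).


Area = 29 x 28 = 812 dm^2
Conversion: 812 x 0.1076 = 87.37 sq ft


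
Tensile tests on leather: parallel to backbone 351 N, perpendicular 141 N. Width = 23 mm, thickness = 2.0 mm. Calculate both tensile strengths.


Parallel = 7.63 N/mm^2
Perpendicular = 3.07 N/mm^2


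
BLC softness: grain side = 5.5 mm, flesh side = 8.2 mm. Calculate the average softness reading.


6.85 mm

Average = (5.5 + 8.2) / 2
Average = 6.85 mm


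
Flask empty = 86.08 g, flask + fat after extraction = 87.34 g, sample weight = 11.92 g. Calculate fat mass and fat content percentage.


Fat mass = 87.34 - 86.08 = 1.26 g
Fat% = 1.26 / 11.92 x 100 = 10.6%


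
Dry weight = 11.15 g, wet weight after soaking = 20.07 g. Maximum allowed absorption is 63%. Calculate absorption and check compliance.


WA = (20.07 - 11.15) / 11.15 x 100 = 80.0%
Maximum allowed: 63%
Compliant: No


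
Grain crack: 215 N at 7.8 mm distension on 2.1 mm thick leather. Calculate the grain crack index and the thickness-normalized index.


Crack index = 215 / 7.8 = 27.6 N/mm
Normalized = 27.6 / 2.1 = 13.1 N/mm per mm


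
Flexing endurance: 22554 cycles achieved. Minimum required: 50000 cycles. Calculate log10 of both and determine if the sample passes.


Achieved: log10 = 4.35
Required: log10 = 4.70
Passes: No

log10(22554) = 4.35
log10(50000) = 4.70
Passes: No


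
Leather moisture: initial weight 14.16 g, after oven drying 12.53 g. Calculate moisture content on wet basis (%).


11.5%

Moisture = 14.16 - 12.53 = 1.63 g
MC = 1.63 / 14.16 x 100 = 11.5%


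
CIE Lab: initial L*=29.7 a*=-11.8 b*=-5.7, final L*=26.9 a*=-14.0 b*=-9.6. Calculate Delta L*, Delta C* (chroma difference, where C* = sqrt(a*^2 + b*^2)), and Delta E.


Delta L* = -2.8
Delta C* = 3.87
Delta E = 5.28

Delta L* = 26.9 - 29.7 = -2.8
C1* = sqrt((-11.8)^2 + (-5.7)^2) = 13.105
C2* = sqrt((-14.0)^2 + (-9.6)^2) = 16.975
Delta C* = 16.975 - 13.105 = 3.87
Delta E = sqrt((-2.8)^2 + (-2.2)^2 + (-3.9)^2) = 5.28


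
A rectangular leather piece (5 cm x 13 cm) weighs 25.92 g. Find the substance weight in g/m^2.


3987.7 g/m^2


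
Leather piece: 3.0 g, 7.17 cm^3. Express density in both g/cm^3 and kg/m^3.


Density = 3.0 / 7.17 = 0.418 g/cm^3
Convert: 0.418 x 1000 = 418 kg/m^3


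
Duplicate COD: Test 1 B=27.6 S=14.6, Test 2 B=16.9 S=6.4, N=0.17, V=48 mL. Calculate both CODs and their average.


COD1 = (27.6 - 14.6) x 0.17 x 8000 / 48 = 368.3 mg/L
COD2 = (16.9 - 6.4) x 0.17 x 8000 / 48 = 297.5 mg/L
Average = (368.3 + 297.5) / 2 = 332.9 mg/L


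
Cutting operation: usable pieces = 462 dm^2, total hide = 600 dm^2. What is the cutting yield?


Yield = usable / total x 100
Yield = 462 / 600 x 100 = 77.0%


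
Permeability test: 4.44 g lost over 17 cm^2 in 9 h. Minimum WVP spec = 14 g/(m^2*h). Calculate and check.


WVP = 4.44 / (17 x 9) x 10000 = 290.20 g/(m^2*h)
Minimum: 14 g/(m^2*h)
Meets spec: Yes


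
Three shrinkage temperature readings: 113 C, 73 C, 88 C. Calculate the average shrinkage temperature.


Average = (113 + 73 + 88) / 3
Average = 274 / 3 = 91.3 C


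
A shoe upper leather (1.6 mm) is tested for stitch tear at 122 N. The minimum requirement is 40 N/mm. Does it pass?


STS = 122 / 1.6 = 76.3 N/mm
Minimum required: 40 N/mm
Passes: Yes


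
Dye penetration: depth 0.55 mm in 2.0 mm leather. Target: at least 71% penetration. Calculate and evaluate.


Penetration = 27.5%
Meets target: No

Penetration = 0.55 / 2.0 x 100 = 27.5%
Target: 71%
Meets target: No


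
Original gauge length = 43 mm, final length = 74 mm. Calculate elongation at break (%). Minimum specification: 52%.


Extension = 74 - 43 = 31 mm
Elongation = 31 / 43 x 100 = 72.1%
Minimum required: 52%
Meets specification: Yes


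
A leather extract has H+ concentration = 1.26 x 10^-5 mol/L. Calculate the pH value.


pH = -log10[H+]
pH = -log10(1.26 x 10^-5) = 4.90


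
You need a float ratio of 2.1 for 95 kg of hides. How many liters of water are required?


Water = hide weight x target ratio
Water = 95 x 2.1 = 199.5 L


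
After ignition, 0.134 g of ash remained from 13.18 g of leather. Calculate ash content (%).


1.02%

Ash% = 0.134 / 13.18 x 100
Ash% = 1.02%


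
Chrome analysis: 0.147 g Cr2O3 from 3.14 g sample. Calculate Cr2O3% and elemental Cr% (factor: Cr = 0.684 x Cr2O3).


Cr2O3 = 4.68%
Cr = 3.20%

Cr2O3% = 0.147 / 3.14 x 100 = 4.68%
Cr% = 4.68 x 0.684 = 3.20%


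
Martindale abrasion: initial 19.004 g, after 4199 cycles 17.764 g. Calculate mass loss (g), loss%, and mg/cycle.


Loss = 19.004 - 17.764 = 1.240 g
Loss% = 1.240 / 19.004 x 100 = 6.52%
Rate = 1.240 / 4199 x 1000 = 0.295 mg/cycle


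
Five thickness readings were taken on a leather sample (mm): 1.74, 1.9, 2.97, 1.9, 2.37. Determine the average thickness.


Sum = 1.74 + 1.9 + 2.97 + 1.9 + 2.37 = 10.88
Average = 10.88 / 5 = 2.18 mm


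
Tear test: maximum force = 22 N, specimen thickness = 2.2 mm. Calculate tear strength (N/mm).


10.0 N/mm

Tear strength = force / thickness
Tear = 22 / 2.2 = 10.0 N/mm


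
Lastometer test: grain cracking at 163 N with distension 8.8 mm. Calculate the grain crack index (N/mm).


18.5 N/mm

Grain crack index = force / distension
Index = 163 / 8.8 = 18.5 N/mm


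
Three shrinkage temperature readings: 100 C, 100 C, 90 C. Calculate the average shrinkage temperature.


Average = (100 + 100 + 90) / 3
Average = 290 / 3 = 96.7 C


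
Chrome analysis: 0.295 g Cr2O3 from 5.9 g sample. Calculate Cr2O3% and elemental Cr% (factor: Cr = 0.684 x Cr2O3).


Cr2O3 = 5.00%
Cr = 3.42%


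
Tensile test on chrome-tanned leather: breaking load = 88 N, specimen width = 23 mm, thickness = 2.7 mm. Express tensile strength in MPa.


Cross-section = 23 x 2.7 = 62.1 mm^2
TS = 88 / 62.1 = 1.42 MPa
(1 N/mm^2 = 1 MPa)


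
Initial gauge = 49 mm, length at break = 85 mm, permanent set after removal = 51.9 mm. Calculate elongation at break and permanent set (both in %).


Elongation at break = 73.5%
Permanent set = 5.9%


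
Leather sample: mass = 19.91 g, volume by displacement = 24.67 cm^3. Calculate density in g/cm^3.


Density = mass / volume
Density = 19.91 / 24.67 = 0.807 g/cm^3


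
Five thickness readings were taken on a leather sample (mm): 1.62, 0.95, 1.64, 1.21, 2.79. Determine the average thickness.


1.64 mm


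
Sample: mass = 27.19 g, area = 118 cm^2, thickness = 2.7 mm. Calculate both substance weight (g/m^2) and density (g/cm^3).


SW = 27.19 / 118 x 10000 = 2304.2 g/m^2
Volume = 118 x 2.7 / 10 = 31.86 cm^3
Density = 27.19 / 31.86 = 0.853 g/cm^3


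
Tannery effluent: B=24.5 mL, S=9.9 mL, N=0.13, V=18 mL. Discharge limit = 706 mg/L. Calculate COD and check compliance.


COD = 843.6 mg/L
Compliant: No

COD = (24.5 - 9.9) x 0.13 x 8000 / 18 = 843.6 mg/L
Limit: 706 mg/L
Compliant: No


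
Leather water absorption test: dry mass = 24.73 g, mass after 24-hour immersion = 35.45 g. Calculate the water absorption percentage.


43.3%

Water absorbed = 35.45 - 24.73 = 10.72 g
WA% = 10.72 / 24.73 x 100 = 43.3%


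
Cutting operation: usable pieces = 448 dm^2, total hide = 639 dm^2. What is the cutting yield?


Yield = usable / total x 100
Yield = 448 / 639 x 100 = 70.1%


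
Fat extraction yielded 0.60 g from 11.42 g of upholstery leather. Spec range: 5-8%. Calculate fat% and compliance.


Fat content = 5.3%
Compliant: Yes

Fat% = 0.60 / 11.42 x 100 = 5.3%
Spec range: 5-8%
Compliant: Yes


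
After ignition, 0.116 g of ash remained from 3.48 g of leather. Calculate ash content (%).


3.33%

Ash% = 0.116 / 3.48 x 100
Ash% = 3.33%


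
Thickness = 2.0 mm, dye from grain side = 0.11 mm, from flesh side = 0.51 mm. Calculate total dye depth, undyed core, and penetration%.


Total dyed = 0.62 mm
Undyed core = 1.38 mm
Penetration = 31.0%

Total dyed = 0.11 + 0.51 = 0.62 mm
Undyed core = 2.0 - 0.62 = 1.38 mm
Penetration = 0.62 / 2.0 x 100 = 31.0%


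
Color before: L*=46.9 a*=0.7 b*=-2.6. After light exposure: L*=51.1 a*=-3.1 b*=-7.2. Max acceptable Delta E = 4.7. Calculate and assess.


dL = 4.2, da = -3.8, db = -4.6
dE = sqrt((4.2)^2 + (-3.8)^2 + (-4.6)^2) = 7.30
Max = 4.7
Passes: No


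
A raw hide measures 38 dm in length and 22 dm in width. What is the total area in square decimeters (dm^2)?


Area = length x width
Area = 38 x 22 = 836 dm^2


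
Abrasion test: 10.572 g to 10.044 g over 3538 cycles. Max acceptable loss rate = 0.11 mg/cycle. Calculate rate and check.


Rate = 0.149 mg/cycle
Passes: No

Loss = 10.572 - 10.044 = 0.528 g
Rate = 0.528 g / 3538 cycles x 1000 = 0.149 mg/cycle
Max = 0.11 mg/cycle
Passes: No


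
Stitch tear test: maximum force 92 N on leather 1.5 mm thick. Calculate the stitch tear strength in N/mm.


61.3 N/mm

Stitch tear strength = force / thickness
STS = 92 / 1.5 = 61.3 N/mm


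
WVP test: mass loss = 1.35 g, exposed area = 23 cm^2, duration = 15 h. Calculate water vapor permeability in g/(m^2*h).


39.13 g/(m^2*h)

WVP = mass_loss / (area x time) x 10000
WVP = 1.35 / (23 x 15) x 10000
WVP = 1.35 / 345 x 10000 = 39.13 g/(m^2*h)


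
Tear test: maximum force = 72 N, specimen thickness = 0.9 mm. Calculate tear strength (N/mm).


80.0 N/mm

Tear strength = force / thickness
Tear = 72 / 0.9 = 80.0 N/mm


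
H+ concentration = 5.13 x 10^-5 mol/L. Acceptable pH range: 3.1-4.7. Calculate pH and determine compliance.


pH = -log10(5.13 x 10^-5) = 4.29
Range: 3.1 to 4.7
Compliant: Yes


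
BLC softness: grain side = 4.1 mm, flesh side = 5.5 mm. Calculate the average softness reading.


Average = (4.1 + 5.5) / 2
Average = 4.80 mm


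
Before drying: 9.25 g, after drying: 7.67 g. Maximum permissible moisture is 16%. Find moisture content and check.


Moisture content = 17.1%
Acceptable: No

MC = (9.25 - 7.67) / 9.25 x 100 = 17.1%
Maximum: 16%
Acceptable: No


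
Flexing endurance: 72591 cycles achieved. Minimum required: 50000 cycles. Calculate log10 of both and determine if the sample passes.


log10(72591) = 4.86
log10(50000) = 4.70
Passes: Yes


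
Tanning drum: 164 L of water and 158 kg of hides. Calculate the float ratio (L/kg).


1.0


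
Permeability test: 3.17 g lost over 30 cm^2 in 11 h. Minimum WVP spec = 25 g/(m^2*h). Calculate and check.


WVP = 3.17 / (30 x 11) x 10000 = 96.06 g/(m^2*h)
Minimum: 25 g/(m^2*h)
Meets spec: Yes


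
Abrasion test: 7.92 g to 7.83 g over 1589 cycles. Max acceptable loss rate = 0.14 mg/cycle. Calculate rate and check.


Loss = 7.92 - 7.83 = 0.090 g
Rate = 0.090 g / 1589 cycles x 1000 = 0.057 mg/cycle
Max = 0.14 mg/cycle
Passes: Yes


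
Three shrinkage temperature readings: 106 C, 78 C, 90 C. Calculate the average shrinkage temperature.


91.3 C

Average = (106 + 78 + 90) / 3
Average = 274 / 3 = 91.3 C


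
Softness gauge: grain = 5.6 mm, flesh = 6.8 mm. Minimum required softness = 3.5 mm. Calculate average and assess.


Average softness = 6.20 mm
Meets requirement: Yes

Average = (5.6 + 6.8) / 2 = 6.20 mm
Minimum = 3.5 mm
Meets requirement: Yes


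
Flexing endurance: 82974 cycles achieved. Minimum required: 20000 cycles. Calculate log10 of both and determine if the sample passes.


Achieved: log10 = 4.92
Required: log10 = 4.30
Passes: Yes

log10(82974) = 4.92
log10(20000) = 4.30
Passes: Yes


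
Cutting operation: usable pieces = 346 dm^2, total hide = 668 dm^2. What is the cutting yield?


51.8%


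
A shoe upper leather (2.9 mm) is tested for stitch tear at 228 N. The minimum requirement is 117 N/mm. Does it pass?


STS = 228 / 2.9 = 78.6 N/mm
Minimum required: 117 N/mm
Passes: No


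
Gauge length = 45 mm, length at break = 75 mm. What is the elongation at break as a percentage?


Extension = 75 - 45 = 30 mm
Elongation = 30 / 45 x 100 = 66.7%


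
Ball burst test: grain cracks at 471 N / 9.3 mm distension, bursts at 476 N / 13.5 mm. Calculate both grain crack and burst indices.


Crack index = 50.6 N/mm
Burst index = 35.3 N/mm

Crack index = 471 / 9.3 = 50.6 N/mm
Burst index = 476 / 13.5 = 35.3 N/mm


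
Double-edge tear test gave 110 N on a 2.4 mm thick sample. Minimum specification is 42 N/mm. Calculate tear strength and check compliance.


Tear strength = 110 / 2.4 = 45.8 N/mm
Required minimum = 42 N/mm
Compliant: Yes


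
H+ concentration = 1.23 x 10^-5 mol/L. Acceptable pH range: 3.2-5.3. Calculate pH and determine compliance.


pH = -log10(1.23 x 10^-5) = 4.91
Range: 3.2 to 5.3
Compliant: Yes


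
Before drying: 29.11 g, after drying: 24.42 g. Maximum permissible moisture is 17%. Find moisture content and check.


Moisture content = 16.1%
Acceptable: Yes

MC = (29.11 - 24.42) / 29.11 x 100 = 16.1%
Maximum: 17%
Acceptable: Yes


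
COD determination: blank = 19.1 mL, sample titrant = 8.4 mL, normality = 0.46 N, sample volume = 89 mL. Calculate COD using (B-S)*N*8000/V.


COD = (19.1 - 8.4) x 0.46 x 8000 / 89
COD = 10.7 x 0.46 x 8000 / 89
COD = 442.4 mg/L


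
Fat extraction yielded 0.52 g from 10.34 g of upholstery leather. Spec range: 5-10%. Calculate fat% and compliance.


Fat% = 0.52 / 10.34 x 100 = 5.0%
Spec range: 5-10%
Compliant: Yes


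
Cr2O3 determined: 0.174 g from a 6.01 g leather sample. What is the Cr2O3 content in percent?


2.90%

Cr2O3% = 0.174 / 6.01 x 100
Cr2O3% = 2.90%


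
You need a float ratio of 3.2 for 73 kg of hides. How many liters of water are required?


233.6 L

Water = hide weight x target ratio
Water = 73 x 3.2 = 233.6 L


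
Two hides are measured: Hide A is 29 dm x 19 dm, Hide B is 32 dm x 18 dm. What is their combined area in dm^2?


Hide A area = 29 x 19 = 551 dm^2
Hide B area = 32 x 18 = 576 dm^2
Total = 551 + 576 = 1127 dm^2


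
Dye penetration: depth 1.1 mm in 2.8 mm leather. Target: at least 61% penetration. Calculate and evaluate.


Penetration = 39.3%
Meets target: No

Penetration = 1.1 / 2.8 x 100 = 39.3%
Target: 61%
Meets target: No


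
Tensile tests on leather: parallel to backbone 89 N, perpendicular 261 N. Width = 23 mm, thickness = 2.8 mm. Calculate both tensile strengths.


Parallel = 1.38 N/mm^2
Perpendicular = 4.05 N/mm^2


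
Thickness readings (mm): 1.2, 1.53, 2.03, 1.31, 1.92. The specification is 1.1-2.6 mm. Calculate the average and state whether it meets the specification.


Average = 1.60 mm
Within specification: Yes

Sum = 7.99
Average = 7.99 / 5 = 1.60 mm
Specification range: 1.1 to 2.6 mm
Within spec: Yes


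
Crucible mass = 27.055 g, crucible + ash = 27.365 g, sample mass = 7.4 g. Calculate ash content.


Ash mass = 0.310 g
Ash content = 4.19%


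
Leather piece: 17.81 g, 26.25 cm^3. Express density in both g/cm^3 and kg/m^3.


0.678 g/cm^3
678 kg/m^3

Density = 17.81 / 26.25 = 0.678 g/cm^3
Convert: 0.678 x 1000 = 678 kg/m^3


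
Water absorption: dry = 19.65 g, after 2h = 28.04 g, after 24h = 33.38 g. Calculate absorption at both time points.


2h absorption = 42.7%
24h absorption = 69.9%


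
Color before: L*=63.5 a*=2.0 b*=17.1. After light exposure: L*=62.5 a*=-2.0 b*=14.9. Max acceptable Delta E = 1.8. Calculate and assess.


Delta E = 4.67
Passes: No

dL = -1.0, da = -4.0, db = -2.2
dE = sqrt((-1.0)^2 + (-4.0)^2 + (-2.2)^2) = 4.67
Max = 1.8
Passes: No


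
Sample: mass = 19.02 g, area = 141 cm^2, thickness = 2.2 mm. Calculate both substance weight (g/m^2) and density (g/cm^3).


Substance weight = 1348.9 g/m^2
Density = 0.613 g/cm^3


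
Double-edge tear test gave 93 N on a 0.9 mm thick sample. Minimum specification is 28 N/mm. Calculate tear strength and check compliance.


Tear strength = 93 / 0.9 = 103.3 N/mm
Required minimum = 28 N/mm
Compliant: Yes


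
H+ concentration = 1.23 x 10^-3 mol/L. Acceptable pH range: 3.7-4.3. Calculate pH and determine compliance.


pH = 2.91
Compliant: No

pH = -log10(1.23 x 10^-3) = 2.91
Range: 3.7 to 4.3
Compliant: No


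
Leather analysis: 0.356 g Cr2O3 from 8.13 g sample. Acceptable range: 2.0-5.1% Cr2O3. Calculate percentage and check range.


Cr2O3 = 4.38%
Within range: Yes

Cr2O3% = 0.356 / 8.13 x 100 = 4.38%
Acceptable range: 2.0 to 5.1%
Within range: Yes


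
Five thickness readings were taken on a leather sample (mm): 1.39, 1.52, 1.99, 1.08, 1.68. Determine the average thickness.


1.53 mm

Sum = 1.39 + 1.52 + 1.99 + 1.08 + 1.68 = 7.66
Average = 7.66 / 5 = 1.53 mm


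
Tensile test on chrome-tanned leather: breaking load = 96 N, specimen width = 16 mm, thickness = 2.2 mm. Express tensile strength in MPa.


Cross-section = 16 x 2.2 = 35.2 mm^2
TS = 96 / 35.2 = 2.73 MPa
(1 N/mm^2 = 1 MPa)


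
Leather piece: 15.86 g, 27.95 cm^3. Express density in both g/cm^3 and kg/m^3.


0.567 g/cm^3
567 kg/m^3


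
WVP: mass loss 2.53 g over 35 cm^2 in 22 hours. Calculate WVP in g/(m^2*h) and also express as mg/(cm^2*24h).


WVP = 2.53 / (35 x 22) x 10000 = 32.86 g/(m^2*h)
Mass loss in mg = 2.53 x 1000 = 2530 mg
Per cm^2 per 24h in mg: 2530 x 24 / (35 x 22) = 60720 / 770 = 78.86 mg/(cm^2*24h)


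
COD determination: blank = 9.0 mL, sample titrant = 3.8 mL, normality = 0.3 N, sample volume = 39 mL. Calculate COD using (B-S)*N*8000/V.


320.0 mg/L

COD = (9.0 - 3.8) x 0.3 x 8000 / 39
COD = 5.2 x 0.3 x 8000 / 39
COD = 320.0 mg/L


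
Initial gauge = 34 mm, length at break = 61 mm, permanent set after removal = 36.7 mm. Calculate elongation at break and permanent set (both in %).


Elongation at break = (61 - 34) / 34 x 100 = 79.4%
Permanent set = (36.7 - 34) / 34 x 100 = 7.9%


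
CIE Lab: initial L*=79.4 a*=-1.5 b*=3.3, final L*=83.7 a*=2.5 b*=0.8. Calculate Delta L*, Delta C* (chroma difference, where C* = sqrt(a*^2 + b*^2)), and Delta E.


Delta L* = 4.3
Delta C* = -1.00
Delta E = 6.38

Delta L* = 83.7 - 79.4 = 4.3
C1* = sqrt((-1.5)^2 + (3.3)^2) = 3.625
C2* = sqrt((2.5)^2 + (0.8)^2) = 2.625
Delta C* = 2.625 - 3.625 = -1.00
Delta E = sqrt((4.3)^2 + (4.0)^2 + (-2.5)^2) = 6.38


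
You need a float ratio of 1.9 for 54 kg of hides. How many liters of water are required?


Water = hide weight x target ratio
Water = 54 x 1.9 = 102.6 L


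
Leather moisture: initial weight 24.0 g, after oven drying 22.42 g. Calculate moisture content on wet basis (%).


6.6%

Moisture = 24.0 - 22.42 = 1.58 g
MC = 1.58 / 24.0 x 100 = 6.6%


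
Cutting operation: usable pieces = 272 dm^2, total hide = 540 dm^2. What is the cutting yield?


Yield = usable / total x 100
Yield = 272 / 540 x 100 = 50.4%


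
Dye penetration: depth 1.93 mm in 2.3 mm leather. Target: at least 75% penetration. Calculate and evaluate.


Penetration = 83.9%
Meets target: Yes


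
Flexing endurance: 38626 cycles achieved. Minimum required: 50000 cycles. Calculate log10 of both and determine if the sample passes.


log10(38626) = 4.59
log10(50000) = 4.70
Passes: No


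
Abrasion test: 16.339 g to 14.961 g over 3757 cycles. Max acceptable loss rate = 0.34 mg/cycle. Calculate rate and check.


Rate = 0.367 mg/cycle
Passes: No

Loss = 16.339 - 14.961 = 1.378 g
Rate = 1.378 g / 3757 cycles x 1000 = 0.367 mg/cycle
Max = 0.34 mg/cycle
Passes: No


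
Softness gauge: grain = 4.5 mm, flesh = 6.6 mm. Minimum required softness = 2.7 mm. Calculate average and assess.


Average softness = 5.55 mm
Meets requirement: Yes

Average = (4.5 + 6.6) / 2 = 5.55 mm
Minimum = 2.7 mm
Meets requirement: Yes


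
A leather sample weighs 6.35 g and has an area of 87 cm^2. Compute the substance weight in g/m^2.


Substance weight = mass / area x 10000
SW = 6.35 / 87 x 10000
SW = 729.9 g/m^2


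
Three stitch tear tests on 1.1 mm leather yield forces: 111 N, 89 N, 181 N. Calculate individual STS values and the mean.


STS1 = 111 / 1.1 = 100.9 N/mm
STS2 = 89 / 1.1 = 80.9 N/mm
STS3 = 181 / 1.1 = 164.5 N/mm
Mean = (100.9 + 80.9 + 164.5) / 3 = 115.4 N/mm


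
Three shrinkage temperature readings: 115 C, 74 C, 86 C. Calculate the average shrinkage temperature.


Average = (115 + 74 + 86) / 3
Average = 275 / 3 = 91.7 C


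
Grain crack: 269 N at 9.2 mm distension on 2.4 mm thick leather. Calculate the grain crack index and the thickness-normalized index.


Crack index = 29.2 N/mm
Normalized index = 12.2 N/mm per mm

Crack index = 269 / 9.2 = 29.2 N/mm
Normalized = 29.2 / 2.4 = 12.2 N/mm per mm


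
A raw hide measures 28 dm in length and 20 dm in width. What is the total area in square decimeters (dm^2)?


Area = length x width
Area = 28 x 20 = 560 dm^2


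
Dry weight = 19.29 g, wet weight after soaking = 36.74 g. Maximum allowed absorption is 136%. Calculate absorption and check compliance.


WA = (36.74 - 19.29) / 19.29 x 100 = 90.5%
Maximum allowed: 136%
Compliant: Yes


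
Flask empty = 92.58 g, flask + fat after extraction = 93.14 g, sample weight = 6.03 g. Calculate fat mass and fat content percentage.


Fat mass = 0.56 g
Fat content = 9.3%


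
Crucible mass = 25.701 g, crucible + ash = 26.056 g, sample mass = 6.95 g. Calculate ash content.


Ash mass = 0.355 g
Ash content = 5.11%

Ash mass = 26.056 - 25.701 = 0.355 g
Ash% = 0.355 / 6.95 x 100 = 5.11%


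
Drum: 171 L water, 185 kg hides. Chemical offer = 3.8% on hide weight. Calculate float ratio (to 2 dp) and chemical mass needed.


Float ratio = 0.92
Chemical needed = 7.03 kg

Float ratio = 171 / 185 = 0.92
Chemical = 185 x 3.8 / 100 = 7.03 kg


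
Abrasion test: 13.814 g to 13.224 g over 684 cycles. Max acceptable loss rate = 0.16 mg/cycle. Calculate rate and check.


Loss = 13.814 - 13.224 = 0.590 g
Rate = 0.590 g / 684 cycles x 1000 = 0.863 mg/cycle
Max = 0.16 mg/cycle
Passes: No


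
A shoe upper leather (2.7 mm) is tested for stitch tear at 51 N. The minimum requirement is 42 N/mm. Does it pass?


STS = 51 / 2.7 = 18.9 N/mm
Minimum required: 42 N/mm
Passes: No


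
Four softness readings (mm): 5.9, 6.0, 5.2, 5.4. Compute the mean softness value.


5.63 mm

Sum = 5.9 + 6.0 + 5.2 + 5.4
Mean = 22.5 / 4 = 5.63 mm


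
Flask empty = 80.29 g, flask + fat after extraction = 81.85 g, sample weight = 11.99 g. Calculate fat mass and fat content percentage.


Fat mass = 81.85 - 80.29 = 1.56 g
Fat% = 1.56 / 11.99 x 100 = 13.0%


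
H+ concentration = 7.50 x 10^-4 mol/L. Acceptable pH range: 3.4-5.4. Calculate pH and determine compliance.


pH = -log10(7.50 x 10^-4) = 3.12
Range: 3.4 to 5.4
Compliant: No


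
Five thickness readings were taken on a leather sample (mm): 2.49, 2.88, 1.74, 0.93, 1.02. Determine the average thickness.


1.81 mm


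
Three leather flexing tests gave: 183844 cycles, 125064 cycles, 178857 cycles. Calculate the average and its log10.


Average = (183844 + 125064 + 178857) / 3 = 162588 cycles
log10(162588) = 5.21


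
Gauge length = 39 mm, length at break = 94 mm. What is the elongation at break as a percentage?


141.0%

Extension = 94 - 39 = 55 mm
Elongation = 55 / 39 x 100 = 141.0%


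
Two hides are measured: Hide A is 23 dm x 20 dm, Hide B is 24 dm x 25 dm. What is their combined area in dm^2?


Hide A area = 23 x 20 = 460 dm^2
Hide B area = 24 x 25 = 600 dm^2
Total = 460 + 600 = 1060 dm^2


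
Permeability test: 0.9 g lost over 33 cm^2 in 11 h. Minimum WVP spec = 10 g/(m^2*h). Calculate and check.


WVP = 0.9 / (33 x 11) x 10000 = 24.79 g/(m^2*h)
Minimum: 10 g/(m^2*h)
Meets spec: Yes


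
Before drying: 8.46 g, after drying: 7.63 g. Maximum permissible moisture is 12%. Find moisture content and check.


Moisture content = 9.8%
Acceptable: Yes

MC = (8.46 - 7.63) / 8.46 x 100 = 9.8%
Maximum: 12%
Acceptable: Yes


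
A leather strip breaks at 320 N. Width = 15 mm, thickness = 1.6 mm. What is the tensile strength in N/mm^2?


13.33 N/mm^2

Cross-sectional area = 15 x 1.6 = 24.0 mm^2
Tensile strength = 320 / 24.0 = 13.33 N/mm^2


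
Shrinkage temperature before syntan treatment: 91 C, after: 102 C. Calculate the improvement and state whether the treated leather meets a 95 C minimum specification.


Improvement = 11 C
Meets 95 C spec: Yes


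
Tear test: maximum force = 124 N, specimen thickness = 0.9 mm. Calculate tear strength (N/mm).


Tear strength = force / thickness
Tear = 124 / 0.9 = 137.8 N/mm


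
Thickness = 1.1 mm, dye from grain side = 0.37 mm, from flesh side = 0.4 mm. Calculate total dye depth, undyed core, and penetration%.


Total dyed = 0.77 mm
Undyed core = 0.33 mm
Penetration = 70.0%


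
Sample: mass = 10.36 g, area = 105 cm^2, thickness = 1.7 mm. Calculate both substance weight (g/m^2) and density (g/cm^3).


SW = 10.36 / 105 x 10000 = 986.7 g/m^2
Volume = 105 x 1.7 / 10 = 17.85 cm^3
Density = 10.36 / 17.85 = 0.580 g/cm^3


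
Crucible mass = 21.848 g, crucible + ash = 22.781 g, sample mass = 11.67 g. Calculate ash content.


Ash mass = 22.781 - 21.848 = 0.933 g
Ash% = 0.933 / 11.67 x 100 = 7.99%


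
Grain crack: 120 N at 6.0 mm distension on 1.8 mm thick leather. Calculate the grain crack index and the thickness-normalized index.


Crack index = 20.0 N/mm
Normalized index = 11.1 N/mm per mm

Crack index = 120 / 6.0 = 20.0 N/mm
Normalized = 20.0 / 1.8 = 11.1 N/mm per mm


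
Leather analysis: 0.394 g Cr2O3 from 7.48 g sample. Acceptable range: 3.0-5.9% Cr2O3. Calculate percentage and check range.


Cr2O3 = 5.27%
Within range: Yes


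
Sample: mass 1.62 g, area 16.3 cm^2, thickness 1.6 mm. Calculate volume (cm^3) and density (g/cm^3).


Volume = 2.608 cm^3
Density = 0.621 g/cm^3

Thickness in cm = 1.6 / 10 = 0.16 cm
Volume = 16.3 x 0.16 = 2.608 cm^3
Density = 1.62 / 2.608 = 0.621 g/cm^3


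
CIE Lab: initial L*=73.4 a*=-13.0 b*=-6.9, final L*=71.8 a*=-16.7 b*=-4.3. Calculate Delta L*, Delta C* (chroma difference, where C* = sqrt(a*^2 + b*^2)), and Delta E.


Delta L* = 71.8 - 73.4 = -1.6
C1* = sqrt((-13.0)^2 + (-6.9)^2) = 14.718
C2* = sqrt((-16.7)^2 + (-4.3)^2) = 17.245
Delta C* = 17.245 - 14.718 = 2.53
Delta E = sqrt((-1.6)^2 + (-3.7)^2 + (2.6)^2) = 4.80


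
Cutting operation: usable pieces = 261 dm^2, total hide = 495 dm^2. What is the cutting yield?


Yield = usable / total x 100
Yield = 261 / 495 x 100 = 52.7%


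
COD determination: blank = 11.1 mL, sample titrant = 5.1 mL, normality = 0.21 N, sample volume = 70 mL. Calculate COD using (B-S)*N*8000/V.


144.0 mg/L

COD = (11.1 - 5.1) x 0.21 x 8000 / 70
COD = 6.0 x 0.21 x 8000 / 70
COD = 144.0 mg/L


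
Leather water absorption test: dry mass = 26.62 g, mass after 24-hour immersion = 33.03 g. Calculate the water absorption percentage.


24.1%

Water absorbed = 33.03 - 26.62 = 6.41 g
WA% = 6.41 / 26.62 x 100 = 24.1%


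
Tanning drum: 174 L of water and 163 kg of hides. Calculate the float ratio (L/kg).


Float ratio = water / hide weight
Ratio = 174 / 163 = 1.1


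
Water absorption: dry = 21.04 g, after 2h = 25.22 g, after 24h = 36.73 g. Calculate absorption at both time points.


WA (2h) = (25.22 - 21.04) / 21.04 x 100 = 19.9%
WA (24h) = (36.73 - 21.04) / 21.04 x 100 = 74.6%


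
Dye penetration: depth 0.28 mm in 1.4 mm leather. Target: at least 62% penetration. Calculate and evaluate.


Penetration = 20.0%
Meets target: No

Penetration = 0.28 / 1.4 x 100 = 20.0%
Target: 62%
Meets target: No


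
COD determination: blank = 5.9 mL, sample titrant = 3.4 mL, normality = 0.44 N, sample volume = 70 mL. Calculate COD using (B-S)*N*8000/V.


125.7 mg/L

COD = (5.9 - 3.4) x 0.44 x 8000 / 70
COD = 2.5 x 0.44 x 8000 / 70
COD = 125.7 mg/L


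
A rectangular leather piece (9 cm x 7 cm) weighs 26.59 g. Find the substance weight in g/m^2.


4220.6 g/m^2

Area = 9 x 7 = 63 cm^2
SW = 26.59 / 63 x 10000 = 4220.6 g/m^2


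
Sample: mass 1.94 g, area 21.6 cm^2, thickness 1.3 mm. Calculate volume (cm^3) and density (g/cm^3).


Volume = 2.808 cm^3
Density = 0.691 g/cm^3

Thickness in cm = 1.3 / 10 = 0.13 cm
Volume = 21.6 x 0.13 = 2.808 cm^3
Density = 1.94 / 2.808 = 0.691 g/cm^3


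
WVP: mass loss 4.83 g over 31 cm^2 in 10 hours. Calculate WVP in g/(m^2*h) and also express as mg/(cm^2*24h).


WVP = 4.83 / (31 x 10) x 10000 = 155.81 g/(m^2*h)
Mass loss in mg = 4.83 x 1000 = 4830 mg
Per cm^2 per 24h in mg: 4830 x 24 / (31 x 10) = 115920 / 310 = 373.94 mg/(cm^2*24h)


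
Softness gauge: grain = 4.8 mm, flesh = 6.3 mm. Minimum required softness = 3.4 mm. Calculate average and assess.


Average = (4.8 + 6.3) / 2 = 5.55 mm
Minimum = 3.4 mm
Meets requirement: Yes


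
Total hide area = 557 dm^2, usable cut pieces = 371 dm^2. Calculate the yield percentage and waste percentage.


Yield = 66.6%
Waste = 33.4%


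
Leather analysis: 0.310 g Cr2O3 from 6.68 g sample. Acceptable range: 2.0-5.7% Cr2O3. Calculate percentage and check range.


Cr2O3 = 4.64%
Within range: Yes

Cr2O3% = 0.310 / 6.68 x 100 = 4.64%
Acceptable range: 2.0 to 5.7%
Within range: Yes


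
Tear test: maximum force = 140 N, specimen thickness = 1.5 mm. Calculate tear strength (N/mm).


Tear strength = force / thickness
Tear = 140 / 1.5 = 93.3 N/mm


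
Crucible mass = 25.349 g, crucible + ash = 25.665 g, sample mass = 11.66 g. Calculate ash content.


Ash mass = 25.665 - 25.349 = 0.316 g
Ash% = 0.316 / 11.66 x 100 = 2.71%


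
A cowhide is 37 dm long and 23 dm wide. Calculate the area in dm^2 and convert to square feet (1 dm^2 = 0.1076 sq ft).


851 dm^2
91.57 sq ft


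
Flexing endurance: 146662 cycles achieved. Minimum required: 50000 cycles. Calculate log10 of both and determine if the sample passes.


log10(146662) = 5.17
log10(50000) = 4.70
Passes: Yes


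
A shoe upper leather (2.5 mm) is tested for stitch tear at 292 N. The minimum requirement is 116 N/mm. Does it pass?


STS = 116.8 N/mm
Passes: Yes


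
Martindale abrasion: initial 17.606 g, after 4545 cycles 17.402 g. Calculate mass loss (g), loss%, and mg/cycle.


Mass loss = 0.204 g
Loss = 1.16%
Rate = 0.045 mg/cycle

Loss = 17.606 - 17.402 = 0.204 g
Loss% = 0.204 / 17.606 x 100 = 1.16%
Rate = 0.204 / 4545 x 1000 = 0.045 mg/cycle


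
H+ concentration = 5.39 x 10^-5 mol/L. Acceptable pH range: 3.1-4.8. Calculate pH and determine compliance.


pH = -log10(5.39 x 10^-5) = 4.27
Range: 3.1 to 4.8
Compliant: Yes


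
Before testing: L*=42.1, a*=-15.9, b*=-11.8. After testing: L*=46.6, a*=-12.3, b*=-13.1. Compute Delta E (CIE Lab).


Delta E = 5.91


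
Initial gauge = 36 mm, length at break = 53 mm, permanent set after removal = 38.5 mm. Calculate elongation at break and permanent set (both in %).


Elongation at break = (53 - 36) / 36 x 100 = 47.2%
Permanent set = (38.5 - 36) / 36 x 100 = 6.9%


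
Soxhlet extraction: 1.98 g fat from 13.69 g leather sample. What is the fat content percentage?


Fat content = 1.98 / 13.69 x 100
Fat = 14.5%


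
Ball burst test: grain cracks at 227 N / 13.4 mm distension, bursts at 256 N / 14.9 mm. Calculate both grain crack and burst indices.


Crack index = 227 / 13.4 = 16.9 N/mm
Burst index = 256 / 14.9 = 17.2 N/mm


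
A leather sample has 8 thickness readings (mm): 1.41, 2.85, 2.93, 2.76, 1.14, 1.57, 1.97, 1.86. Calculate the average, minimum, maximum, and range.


Average = 2.06 mm
Min = 1.14 mm
Max = 2.93 mm
Range = 1.79 mm


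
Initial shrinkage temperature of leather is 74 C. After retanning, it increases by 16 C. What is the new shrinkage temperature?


90 C


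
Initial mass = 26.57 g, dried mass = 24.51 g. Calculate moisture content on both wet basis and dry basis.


Moisture lost = 26.57 - 24.51 = 2.06 g
Wet basis MC = 2.06 / 26.57 x 100 = 7.8%
Dry basis MC = 2.06 / 24.51 x 100 = 8.4%


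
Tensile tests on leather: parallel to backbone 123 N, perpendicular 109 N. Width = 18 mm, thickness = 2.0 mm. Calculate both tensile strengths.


Parallel = 3.42 N/mm^2
Perpendicular = 3.03 N/mm^2


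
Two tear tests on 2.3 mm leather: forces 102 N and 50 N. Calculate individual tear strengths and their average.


Tear 1 = 102 / 2.3 = 44.3 N/mm
Tear 2 = 50 / 2.3 = 21.7 N/mm
Average = (44.3 + 21.7) / 2 = 33.0 N/mm


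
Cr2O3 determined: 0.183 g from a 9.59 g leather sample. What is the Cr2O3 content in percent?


Cr2O3% = 0.183 / 9.59 x 100
Cr2O3% = 1.91%
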